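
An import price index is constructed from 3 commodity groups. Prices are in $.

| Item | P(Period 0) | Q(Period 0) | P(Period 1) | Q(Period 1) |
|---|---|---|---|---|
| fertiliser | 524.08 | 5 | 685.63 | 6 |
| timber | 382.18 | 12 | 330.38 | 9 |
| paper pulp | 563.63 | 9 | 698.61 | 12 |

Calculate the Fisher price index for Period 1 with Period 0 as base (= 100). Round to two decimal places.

113.63

Laspeyres component (base-period weights):
ΣP(Period 1)Q(Period 0) = 685.63×5 + 330.38×12 + 698.61×9 = 3428.15 + 3964.56 + 6287.49 = 13680.2
ΣP(Period 0)Q(Period 0) = 524.08×5 + 382.18×12 + 563.63×9 = 2620.4 + 4586.16 + 5072.67 = 12279.23
L = 13680.2 / 12279.23 × 100 = 111.4093
Paasche component (current-period weights):
ΣP(Period 1)Q(Period 1) = 685.63×6 + 330.38×9 + 698.61×12 = 4113.78 + 2973.42 + 8383.32 = 15470.52
ΣP(Period 0)Q(Period 1) = 524.08×6 + 382.18×9 + 563.63×12 = 3144.48 + 3439.62 + 6763.56 = 13347.66
P = 15470.52 / 13347.66 × 100 = 115.9044
Fisher = √(L × P) = √(111.4093 × 115.9044) = 113.6346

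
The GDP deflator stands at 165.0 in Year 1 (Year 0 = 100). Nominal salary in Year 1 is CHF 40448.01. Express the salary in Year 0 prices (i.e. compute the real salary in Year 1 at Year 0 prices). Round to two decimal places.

Real = Nominal ÷ (Index/100) = 40448.01 ÷ (165.0/100)
     = 40448.01 ÷ 1.650 = 24513.9455

24513.95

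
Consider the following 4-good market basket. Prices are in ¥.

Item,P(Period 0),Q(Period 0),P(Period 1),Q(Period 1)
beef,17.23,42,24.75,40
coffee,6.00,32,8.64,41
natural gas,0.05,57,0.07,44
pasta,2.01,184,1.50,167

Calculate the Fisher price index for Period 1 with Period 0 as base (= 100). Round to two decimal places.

124.69

Laspeyres component (base-period weights):
ΣP(Period 1)Q(Period 0) = 24.75×42 + 8.64×32 + 0.07×57 + 1.50×184 = 1039.5 + 276.48 + 3.99 + 276 = 1595.97
ΣP(Period 0)Q(Period 0) = 17.23×42 + 6.00×32 + 0.05×57 + 2.01×184 = 723.66 + 192 + 2.85 + 369.84 = 1288.35
L = 1595.97 / 1288.35 × 100 = 123.8771
Paasche component (current-period weights):
ΣP(Period 1)Q(Period 1) = 24.75×40 + 8.64×41 + 0.07×44 + 1.50×167 = 990 + 354.24 + 3.08 + 250.5 = 1597.82
ΣP(Period 0)Q(Period 1) = 17.23×40 + 6.00×41 + 0.05×44 + 2.01×167 = 689.2 + 246 + 2.2 + 335.67 = 1273.07
P = 1597.82 / 1273.07 × 100 = 125.5092
Fisher = √(L × P) = √(123.8771 × 125.5092) = 124.6905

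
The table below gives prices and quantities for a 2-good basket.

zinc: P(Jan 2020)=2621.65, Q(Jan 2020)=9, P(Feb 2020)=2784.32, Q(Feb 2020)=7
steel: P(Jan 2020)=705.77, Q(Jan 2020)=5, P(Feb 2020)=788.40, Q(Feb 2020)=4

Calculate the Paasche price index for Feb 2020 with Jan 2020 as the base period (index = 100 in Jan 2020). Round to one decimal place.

Paasche price index uses current-period quantities as weights.
ΣP(Feb 2020)·Q(Feb 2020) = 2784.32×7 + 788.40×4 = 19490.24 + 3153.6 = 22643.84
ΣP(Jan 2020)·Q(Feb 2020) = 2621.65×7 + 705.77×4 = 18351.55 + 2823.08 = 21174.63
Index = 22643.84 / 21174.63 × 100 = 106.9385

106.9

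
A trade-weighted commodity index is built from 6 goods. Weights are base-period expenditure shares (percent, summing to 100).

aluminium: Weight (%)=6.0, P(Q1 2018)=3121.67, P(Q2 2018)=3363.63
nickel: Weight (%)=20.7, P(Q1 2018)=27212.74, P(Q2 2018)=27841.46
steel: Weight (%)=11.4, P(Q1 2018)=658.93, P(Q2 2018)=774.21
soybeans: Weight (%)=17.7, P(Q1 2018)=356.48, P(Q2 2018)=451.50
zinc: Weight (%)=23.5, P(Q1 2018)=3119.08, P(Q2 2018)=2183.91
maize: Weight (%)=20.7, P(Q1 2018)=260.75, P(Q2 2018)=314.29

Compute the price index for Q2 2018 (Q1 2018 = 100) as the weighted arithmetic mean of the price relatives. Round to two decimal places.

104.86

aluminium: 6.0 × (3363.63/3121.67) = 6.0 × 1.077510 = 6.4651
nickel: 20.7 × (27841.46/27212.74) = 20.7 × 1.023104 = 21.1783
steel: 11.4 × (774.21/658.93) = 11.4 × 1.174950 = 13.3944
soybeans: 17.7 × (451.50/356.48) = 17.7 × 1.266551 = 22.4179
zinc: 23.5 × (2183.91/3119.08) = 23.5 × 0.700178 = 16.4542
maize: 20.7 × (314.29/260.75) = 20.7 × 1.205331 = 24.9503
Index = Σ wᵢ·(p₁ᵢ/p₀ᵢ) = 6.4651 + 21.1783 + 13.3944 + 22.4179 + 16.4542 + 24.9503 = 104.8602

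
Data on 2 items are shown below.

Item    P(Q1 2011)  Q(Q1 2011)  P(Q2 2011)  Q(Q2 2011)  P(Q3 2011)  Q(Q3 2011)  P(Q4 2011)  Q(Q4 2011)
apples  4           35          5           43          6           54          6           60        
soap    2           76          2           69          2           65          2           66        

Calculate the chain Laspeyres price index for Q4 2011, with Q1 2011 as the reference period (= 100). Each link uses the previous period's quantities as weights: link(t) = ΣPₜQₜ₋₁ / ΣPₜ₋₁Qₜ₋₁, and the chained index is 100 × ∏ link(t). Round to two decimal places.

Link Q1 2011→Q2 2011:
ΣP(Q2 2011)Q(Q1 2011) = 5×35 + 2×76 = 175 + 152 = 327
ΣP(Q1 2011)Q(Q1 2011) = 4×35 + 2×76 = 140 + 152 = 292
link = 327/292 = 1.119863
Link Q2 2011→Q3 2011:
ΣP(Q3 2011)Q(Q2 2011) = 6×43 + 2×69 = 258 + 138 = 396
ΣP(Q2 2011)Q(Q2 2011) = 5×43 + 2×69 = 215 + 138 = 353
link = 396/353 = 1.121813
Link Q3 2011→Q4 2011:
ΣP(Q4 2011)Q(Q3 2011) = 6×54 + 2×65 = 324 + 130 = 454
ΣP(Q3 2011)Q(Q3 2011) = 6×54 + 2×65 = 324 + 130 = 454
link = 454/454 = 1.000000
Chained index = 100 × 1.119863 × 1.121813 × 1.000000 = 125.6277

125.63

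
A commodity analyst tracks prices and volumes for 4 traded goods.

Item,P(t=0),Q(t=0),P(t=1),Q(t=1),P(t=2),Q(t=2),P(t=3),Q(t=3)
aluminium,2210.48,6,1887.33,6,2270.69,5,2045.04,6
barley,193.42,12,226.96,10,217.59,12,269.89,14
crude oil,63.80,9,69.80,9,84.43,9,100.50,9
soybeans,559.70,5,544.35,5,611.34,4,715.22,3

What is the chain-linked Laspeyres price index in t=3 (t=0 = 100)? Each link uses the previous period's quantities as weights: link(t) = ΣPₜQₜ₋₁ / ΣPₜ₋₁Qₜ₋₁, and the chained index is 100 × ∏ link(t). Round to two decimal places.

106.62

Link t=0→t=1:
ΣP(t=1)Q(t=0) = 1887.33×6 + 226.96×12 + 69.80×9 + 544.35×5 = 11323.98 + 2723.52 + 628.2 + 2721.75 = 17397.45
ΣP(t=0)Q(t=0) = 2210.48×6 + 193.42×12 + 63.80×9 + 559.70×5 = 13262.88 + 2321.04 + 574.2 + 2798.5 = 18956.62
link = 17397.45/18956.62 = 0.917751
Link t=1→t=2:
ΣP(t=2)Q(t=1) = 2270.69×6 + 217.59×10 + 84.43×9 + 611.34×5 = 13624.14 + 2175.9 + 759.87 + 3056.7 = 19616.61
ΣP(t=1)Q(t=1) = 1887.33×6 + 226.96×10 + 69.80×9 + 544.35×5 = 11323.98 + 2269.6 + 628.2 + 2721.75 = 16943.53
link = 19616.61/16943.53 = 1.157764
Link t=2→t=3:
ΣP(t=3)Q(t=2) = 2045.04×5 + 269.89×12 + 100.50×9 + 715.22×4 = 10225.2 + 3238.68 + 904.5 + 2860.88 = 17229.26
ΣP(t=2)Q(t=2) = 2270.69×5 + 217.59×12 + 84.43×9 + 611.34×4 = 11353.45 + 2611.08 + 759.87 + 2445.36 = 17169.76
link = 17229.26/17169.76 = 1.003465
Chained index = 100 × 0.917751 × 1.157764 × 1.003465 = 106.6221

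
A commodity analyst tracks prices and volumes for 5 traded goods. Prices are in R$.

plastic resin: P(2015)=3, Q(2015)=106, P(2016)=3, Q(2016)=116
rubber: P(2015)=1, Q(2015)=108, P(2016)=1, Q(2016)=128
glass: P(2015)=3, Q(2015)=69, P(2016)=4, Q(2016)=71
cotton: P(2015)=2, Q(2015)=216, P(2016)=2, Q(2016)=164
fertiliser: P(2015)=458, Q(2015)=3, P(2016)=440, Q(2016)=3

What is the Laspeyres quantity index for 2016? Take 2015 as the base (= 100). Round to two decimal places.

98.03

Laspeyres quantity index uses base-period prices as weights.
ΣP(2015)·Q(2016) = 3×116 + 1×128 + 3×71 + 2×164 + 458×3 = 348 + 128 + 213 + 328 + 1374 = 2391
ΣP(2015)·Q(2015) = 3×106 + 1×108 + 3×69 + 2×216 + 458×3 = 318 + 108 + 207 + 432 + 1374 = 2439
Index = 2391 / 2439 × 100 = 98.0320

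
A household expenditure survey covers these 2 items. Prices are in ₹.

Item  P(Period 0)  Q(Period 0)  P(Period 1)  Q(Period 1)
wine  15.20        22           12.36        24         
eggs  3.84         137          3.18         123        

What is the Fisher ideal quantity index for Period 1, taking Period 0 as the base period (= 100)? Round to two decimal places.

97.24

Laspeyres component (base-period weights):
ΣP(Period 0)Q(Period 1) = 15.20×24 + 3.84×123 = 364.8 + 472.32 = 837.12
ΣP(Period 0)Q(Period 0) = 15.20×22 + 3.84×137 = 334.4 + 526.08 = 860.48
L = 837.12 / 860.48 × 100 = 97.2852
Paasche component (current-period weights):
ΣP(Period 1)Q(Period 1) = 12.36×24 + 3.18×123 = 296.64 + 391.14 = 687.78
ΣP(Period 1)Q(Period 0) = 12.36×22 + 3.18×137 = 271.92 + 435.66 = 707.58
P = 687.78 / 707.58 × 100 = 97.2017
Fisher = √(L × P) = √(97.2852 × 97.2017) = 97.2435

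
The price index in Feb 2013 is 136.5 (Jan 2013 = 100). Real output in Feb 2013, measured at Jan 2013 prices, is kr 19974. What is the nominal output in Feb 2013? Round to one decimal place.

27264.5

Nominal = Real × (Index/100) = 19974 × (136.5/100)
        = 19974 × 1.365 = 27264.5100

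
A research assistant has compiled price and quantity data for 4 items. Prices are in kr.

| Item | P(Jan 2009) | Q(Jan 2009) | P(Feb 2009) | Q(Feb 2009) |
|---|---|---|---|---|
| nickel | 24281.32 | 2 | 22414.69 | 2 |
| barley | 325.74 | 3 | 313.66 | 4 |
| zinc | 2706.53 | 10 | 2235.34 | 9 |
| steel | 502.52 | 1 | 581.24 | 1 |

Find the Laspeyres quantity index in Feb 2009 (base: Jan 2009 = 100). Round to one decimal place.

Laspeyres quantity index uses base-period prices as weights.
ΣP(Jan 2009)·Q(Feb 2009) = 24281.32×2 + 325.74×4 + 2706.53×9 + 502.52×1 = 48562.64 + 1302.96 + 24358.77 + 502.52 = 74726.89
ΣP(Jan 2009)·Q(Jan 2009) = 24281.32×2 + 325.74×3 + 2706.53×10 + 502.52×1 = 48562.64 + 977.22 + 27065.3 + 502.52 = 77107.68
Index = 74726.89 / 77107.68 × 100 = 96.9124

96.9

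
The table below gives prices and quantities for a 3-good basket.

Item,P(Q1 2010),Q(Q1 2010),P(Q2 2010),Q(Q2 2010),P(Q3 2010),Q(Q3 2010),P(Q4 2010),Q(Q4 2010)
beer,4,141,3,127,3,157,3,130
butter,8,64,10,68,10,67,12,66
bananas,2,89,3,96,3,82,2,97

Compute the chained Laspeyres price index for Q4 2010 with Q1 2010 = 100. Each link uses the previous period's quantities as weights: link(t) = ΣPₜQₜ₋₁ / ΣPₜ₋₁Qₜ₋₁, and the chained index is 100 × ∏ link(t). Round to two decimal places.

Link Q1 2010→Q2 2010:
ΣP(Q2 2010)Q(Q1 2010) = 3×141 + 10×64 + 3×89 = 423 + 640 + 267 = 1330
ΣP(Q1 2010)Q(Q1 2010) = 4×141 + 8×64 + 2×89 = 564 + 512 + 178 = 1254
link = 1330/1254 = 1.060606
Link Q2 2010→Q3 2010:
ΣP(Q3 2010)Q(Q2 2010) = 3×127 + 10×68 + 3×96 = 381 + 680 + 288 = 1349
ΣP(Q2 2010)Q(Q2 2010) = 3×127 + 10×68 + 3×96 = 381 + 680 + 288 = 1349
link = 1349/1349 = 1.000000
Link Q3 2010→Q4 2010:
ΣP(Q4 2010)Q(Q3 2010) = 3×157 + 12×67 + 2×82 = 471 + 804 + 164 = 1439
ΣP(Q3 2010)Q(Q3 2010) = 3×157 + 10×67 + 3×82 = 471 + 670 + 246 = 1387
link = 1439/1387 = 1.037491
Chained index = 100 × 1.060606 × 1.000000 × 1.037491 = 110.0369

110.04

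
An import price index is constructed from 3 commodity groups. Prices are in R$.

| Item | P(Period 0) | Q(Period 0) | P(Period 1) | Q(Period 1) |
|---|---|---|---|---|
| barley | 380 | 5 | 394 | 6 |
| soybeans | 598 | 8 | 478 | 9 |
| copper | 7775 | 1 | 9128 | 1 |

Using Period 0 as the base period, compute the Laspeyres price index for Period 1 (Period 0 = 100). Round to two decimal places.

103.20

Laspeyres price index uses base-period quantities as weights.
ΣP(Period 1)·Q(Period 0) = 394×5 + 478×8 + 9128×1 = 1970 + 3824 + 9128 = 14922
ΣP(Period 0)·Q(Period 0) = 380×5 + 598×8 + 7775×1 = 1900 + 4784 + 7775 = 14459
Index = 14922 / 14459 × 100 = 103.2022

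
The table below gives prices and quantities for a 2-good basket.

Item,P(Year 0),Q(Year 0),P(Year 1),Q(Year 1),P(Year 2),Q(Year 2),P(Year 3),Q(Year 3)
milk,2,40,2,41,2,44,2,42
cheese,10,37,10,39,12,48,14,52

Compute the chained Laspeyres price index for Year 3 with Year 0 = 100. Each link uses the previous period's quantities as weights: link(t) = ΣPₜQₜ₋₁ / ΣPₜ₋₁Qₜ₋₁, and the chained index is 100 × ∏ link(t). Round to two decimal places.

Link Year 0→Year 1:
ΣP(Year 1)Q(Year 0) = 2×40 + 10×37 = 80 + 370 = 450
ΣP(Year 0)Q(Year 0) = 2×40 + 10×37 = 80 + 370 = 450
link = 450/450 = 1.000000
Link Year 1→Year 2:
ΣP(Year 2)Q(Year 1) = 2×41 + 12×39 = 82 + 468 = 550
ΣP(Year 1)Q(Year 1) = 2×41 + 10×39 = 82 + 390 = 472
link = 550/472 = 1.165254
Link Year 2→Year 3:
ΣP(Year 3)Q(Year 2) = 2×44 + 14×48 = 88 + 672 = 760
ΣP(Year 2)Q(Year 2) = 2×44 + 12×48 = 88 + 576 = 664
link = 760/664 = 1.144578
Chained index = 100 × 1.000000 × 1.165254 × 1.144578 = 133.3725

133.37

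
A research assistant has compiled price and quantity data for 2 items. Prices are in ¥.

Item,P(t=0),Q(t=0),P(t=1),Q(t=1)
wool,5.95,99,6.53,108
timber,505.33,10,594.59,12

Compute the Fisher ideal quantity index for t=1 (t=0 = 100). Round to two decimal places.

Laspeyres component (base-period weights):
ΣP(t=0)Q(t=1) = 5.95×108 + 505.33×12 = 642.6 + 6063.96 = 6706.56
ΣP(t=0)Q(t=0) = 5.95×99 + 505.33×10 = 589.05 + 5053.3 = 5642.35
L = 6706.56 / 5642.35 × 100 = 118.8611
Paasche component (current-period weights):
ΣP(t=1)Q(t=1) = 6.53×108 + 594.59×12 = 705.24 + 7135.08 = 7840.32
ΣP(t=1)Q(t=0) = 6.53×99 + 594.59×10 = 646.47 + 5945.9 = 6592.37
P = 7840.32 / 6592.37 × 100 = 118.9302
Fisher = √(L × P) = √(118.8611 × 118.9302) = 118.8957

118.90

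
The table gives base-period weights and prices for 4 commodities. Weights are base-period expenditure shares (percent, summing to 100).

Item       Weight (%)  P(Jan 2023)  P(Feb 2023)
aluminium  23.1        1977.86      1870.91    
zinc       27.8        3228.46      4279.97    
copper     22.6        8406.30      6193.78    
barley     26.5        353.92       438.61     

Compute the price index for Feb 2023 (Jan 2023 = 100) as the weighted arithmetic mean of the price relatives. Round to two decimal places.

aluminium: 23.1 × (1870.91/1977.86) = 23.1 × 0.945926 = 21.8509
zinc: 27.8 × (4279.97/3228.46) = 27.8 × 1.325700 = 36.8545
copper: 22.6 × (6193.78/8406.30) = 22.6 × 0.736802 = 16.6517
barley: 26.5 × (438.61/353.92) = 26.5 × 1.239291 = 32.8412
Index = Σ wᵢ·(p₁ᵢ/p₀ᵢ) = 21.8509 + 36.8545 + 16.6517 + 32.8412 = 108.1983

108.20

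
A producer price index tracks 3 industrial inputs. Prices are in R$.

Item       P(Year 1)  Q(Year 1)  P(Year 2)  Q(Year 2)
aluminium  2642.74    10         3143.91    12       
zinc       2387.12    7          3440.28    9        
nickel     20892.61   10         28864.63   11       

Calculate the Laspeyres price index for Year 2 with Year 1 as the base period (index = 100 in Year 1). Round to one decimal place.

136.5

Laspeyres price index uses base-period quantities as weights.
ΣP(Year 2)·Q(Year 1) = 3143.91×10 + 3440.28×7 + 28864.63×10 = 31439.1 + 24081.96 + 288646.3 = 344167.36
ΣP(Year 1)·Q(Year 1) = 2642.74×10 + 2387.12×7 + 20892.61×10 = 26427.4 + 16709.84 + 208926.1 = 252063.34
Index = 344167.36 / 252063.34 × 100 = 136.5400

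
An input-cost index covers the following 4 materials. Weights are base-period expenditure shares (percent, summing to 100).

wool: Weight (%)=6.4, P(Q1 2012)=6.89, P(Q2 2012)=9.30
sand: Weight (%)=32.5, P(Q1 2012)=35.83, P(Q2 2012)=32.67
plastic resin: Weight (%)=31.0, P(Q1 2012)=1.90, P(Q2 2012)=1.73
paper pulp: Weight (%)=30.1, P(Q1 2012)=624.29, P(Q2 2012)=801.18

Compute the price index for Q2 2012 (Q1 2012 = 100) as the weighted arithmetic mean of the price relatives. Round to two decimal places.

105.13

wool: 6.4 × (9.30/6.89) = 6.4 × 1.349782 = 8.6386
sand: 32.5 × (32.67/35.83) = 32.5 × 0.911806 = 29.6337
plastic resin: 31.0 × (1.73/1.90) = 31.0 × 0.910526 = 28.2263
paper pulp: 30.1 × (801.18/624.29) = 30.1 × 1.283346 = 38.6287
Index = Σ wᵢ·(p₁ᵢ/p₀ᵢ) = 8.6386 + 29.6337 + 28.2263 + 38.6287 = 105.1273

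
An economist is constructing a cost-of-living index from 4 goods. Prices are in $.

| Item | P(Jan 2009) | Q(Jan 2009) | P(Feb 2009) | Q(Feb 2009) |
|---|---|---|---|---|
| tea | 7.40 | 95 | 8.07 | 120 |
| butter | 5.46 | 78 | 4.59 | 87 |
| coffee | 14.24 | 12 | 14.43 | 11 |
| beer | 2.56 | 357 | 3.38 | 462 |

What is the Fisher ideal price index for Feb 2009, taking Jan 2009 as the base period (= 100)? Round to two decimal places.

Laspeyres component (base-period weights):
ΣP(Feb 2009)Q(Jan 2009) = 8.07×95 + 4.59×78 + 14.43×12 + 3.38×357 = 766.65 + 358.02 + 173.16 + 1206.66 = 2504.49
ΣP(Jan 2009)Q(Jan 2009) = 7.40×95 + 5.46×78 + 14.24×12 + 2.56×357 = 703 + 425.88 + 170.88 + 913.92 = 2213.68
L = 2504.49 / 2213.68 × 100 = 113.1369
Paasche component (current-period weights):
ΣP(Feb 2009)Q(Feb 2009) = 8.07×120 + 4.59×87 + 14.43×11 + 3.38×462 = 968.4 + 399.33 + 158.73 + 1561.56 = 3088.02
ΣP(Jan 2009)Q(Feb 2009) = 7.40×120 + 5.46×87 + 14.24×11 + 2.56×462 = 888 + 475.02 + 156.64 + 1182.72 = 2702.38
P = 3088.02 / 2702.38 × 100 = 114.2704
Fisher = √(L × P) = √(113.1369 × 114.2704) = 113.7023

113.70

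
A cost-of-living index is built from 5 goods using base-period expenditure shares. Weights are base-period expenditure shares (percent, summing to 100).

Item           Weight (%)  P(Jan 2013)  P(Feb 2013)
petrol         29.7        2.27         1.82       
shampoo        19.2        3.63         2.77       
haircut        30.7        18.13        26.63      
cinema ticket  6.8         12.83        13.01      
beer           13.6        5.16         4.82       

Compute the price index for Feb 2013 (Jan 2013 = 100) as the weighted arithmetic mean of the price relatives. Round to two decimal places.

petrol: 29.7 × (1.82/2.27) = 29.7 × 0.801762 = 23.8123
shampoo: 19.2 × (2.77/3.63) = 19.2 × 0.763085 = 14.6512
haircut: 30.7 × (26.63/18.13) = 30.7 × 1.468836 = 45.0933
cinema ticket: 6.8 × (13.01/12.83) = 6.8 × 1.014030 = 6.8954
beer: 13.6 × (4.82/5.16) = 13.6 × 0.934109 = 12.7039
Index = Σ wᵢ·(p₁ᵢ/p₀ᵢ) = 23.8123 + 14.6512 + 45.0933 + 6.8954 + 12.7039 = 103.1561

103.16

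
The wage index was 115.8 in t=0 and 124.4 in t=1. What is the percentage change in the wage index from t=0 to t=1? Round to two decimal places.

7.43%

Change = (124.4 − 115.8) / 115.8 × 100
       = 8.6 / 115.8 × 100 = 7.4266%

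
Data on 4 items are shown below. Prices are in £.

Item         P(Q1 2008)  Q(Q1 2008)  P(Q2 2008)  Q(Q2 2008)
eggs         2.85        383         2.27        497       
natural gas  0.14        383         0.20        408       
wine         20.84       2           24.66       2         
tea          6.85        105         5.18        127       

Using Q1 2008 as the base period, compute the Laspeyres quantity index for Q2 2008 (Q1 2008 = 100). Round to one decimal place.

Laspeyres quantity index uses base-period prices as weights.
ΣP(Q1 2008)·Q(Q2 2008) = 2.85×497 + 0.14×408 + 20.84×2 + 6.85×127 = 1416.45 + 57.12 + 41.68 + 869.95 = 2385.2
ΣP(Q1 2008)·Q(Q1 2008) = 2.85×383 + 0.14×383 + 20.84×2 + 6.85×105 = 1091.55 + 53.62 + 41.68 + 719.25 = 1906.1
Index = 2385.2 / 1906.1 × 100 = 125.1351

125.1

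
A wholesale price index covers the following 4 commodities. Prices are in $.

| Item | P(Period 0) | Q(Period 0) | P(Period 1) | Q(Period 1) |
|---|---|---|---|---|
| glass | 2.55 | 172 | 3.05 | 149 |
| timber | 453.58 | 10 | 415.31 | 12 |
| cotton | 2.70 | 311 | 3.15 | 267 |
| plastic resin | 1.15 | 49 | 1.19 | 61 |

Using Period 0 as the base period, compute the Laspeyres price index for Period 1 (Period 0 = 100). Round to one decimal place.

Laspeyres price index uses base-period quantities as weights.
ΣP(Period 1)·Q(Period 0) = 3.05×172 + 415.31×10 + 3.15×311 + 1.19×49 = 524.6 + 4153.1 + 979.65 + 58.31 = 5715.66
ΣP(Period 0)·Q(Period 0) = 2.55×172 + 453.58×10 + 2.70×311 + 1.15×49 = 438.6 + 4535.8 + 839.7 + 56.35 = 5870.45
Index = 5715.66 / 5870.45 × 100 = 97.3632

97.4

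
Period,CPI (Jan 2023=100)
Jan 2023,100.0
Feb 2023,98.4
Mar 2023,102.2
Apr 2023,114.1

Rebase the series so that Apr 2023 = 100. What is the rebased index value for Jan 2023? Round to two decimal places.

Rebased(Jan 2023) = 100.0 / 114.1 × 100 = 87.6424

87.64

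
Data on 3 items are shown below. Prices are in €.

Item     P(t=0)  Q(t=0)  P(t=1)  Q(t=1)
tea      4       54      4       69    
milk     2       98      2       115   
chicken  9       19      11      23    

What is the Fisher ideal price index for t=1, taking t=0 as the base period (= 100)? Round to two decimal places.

Laspeyres component (base-period weights):
ΣP(t=1)Q(t=0) = 4×54 + 2×98 + 11×19 = 216 + 196 + 209 = 621
ΣP(t=0)Q(t=0) = 4×54 + 2×98 + 9×19 = 216 + 196 + 171 = 583
L = 621 / 583 × 100 = 106.5180
Paasche component (current-period weights):
ΣP(t=1)Q(t=1) = 4×69 + 2×115 + 11×23 = 276 + 230 + 253 = 759
ΣP(t=0)Q(t=1) = 4×69 + 2×115 + 9×23 = 276 + 230 + 207 = 713
P = 759 / 713 × 100 = 106.4516
Fisher = √(L × P) = √(106.5180 × 106.4516) = 106.4848

106.48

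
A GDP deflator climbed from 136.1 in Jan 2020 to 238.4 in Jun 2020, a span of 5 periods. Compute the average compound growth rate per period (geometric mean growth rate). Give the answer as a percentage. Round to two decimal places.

11.86%

Growth factor = (238.4/136.1)^(1/5) = (1.751653)^(1/5) = 1.118638
Growth rate = 1.118638 − 1 = 0.118638 = 11.8638%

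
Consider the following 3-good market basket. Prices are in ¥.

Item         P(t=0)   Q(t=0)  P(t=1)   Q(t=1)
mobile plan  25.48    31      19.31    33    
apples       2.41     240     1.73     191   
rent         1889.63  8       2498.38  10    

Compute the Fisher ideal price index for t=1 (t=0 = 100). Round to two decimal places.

Laspeyres component (base-period weights):
ΣP(t=1)Q(t=0) = 19.31×31 + 1.73×240 + 2498.38×8 = 598.61 + 415.2 + 19987.04 = 21000.85
ΣP(t=0)Q(t=0) = 25.48×31 + 2.41×240 + 1889.63×8 = 789.88 + 578.4 + 15117.04 = 16485.32
L = 21000.85 / 16485.32 × 100 = 127.3912
Paasche component (current-period weights):
ΣP(t=1)Q(t=1) = 19.31×33 + 1.73×191 + 2498.38×10 = 637.23 + 330.43 + 24983.8 = 25951.46
ΣP(t=0)Q(t=1) = 25.48×33 + 2.41×191 + 1889.63×10 = 840.84 + 460.31 + 18896.3 = 20197.45
P = 25951.46 / 20197.45 × 100 = 128.4888
Fisher = √(L × P) = √(127.3912 × 128.4888) = 127.9388

127.94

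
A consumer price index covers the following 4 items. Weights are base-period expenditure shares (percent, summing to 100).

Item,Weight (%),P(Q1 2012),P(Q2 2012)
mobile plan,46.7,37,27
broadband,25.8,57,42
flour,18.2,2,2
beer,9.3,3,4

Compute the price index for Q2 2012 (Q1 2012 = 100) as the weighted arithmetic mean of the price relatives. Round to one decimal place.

83.7

mobile plan: 46.7 × (27/37) = 46.7 × 0.729730 = 34.0784
broadband: 25.8 × (42/57) = 25.8 × 0.736842 = 19.0105
flour: 18.2 × (2/2) = 18.2 × 1.000000 = 18.2000
beer: 9.3 × (4/3) = 9.3 × 1.333333 = 12.4000
Index = Σ wᵢ·(p₁ᵢ/p₀ᵢ) = 34.0784 + 19.0105 + 18.2000 + 12.4000 = 83.6889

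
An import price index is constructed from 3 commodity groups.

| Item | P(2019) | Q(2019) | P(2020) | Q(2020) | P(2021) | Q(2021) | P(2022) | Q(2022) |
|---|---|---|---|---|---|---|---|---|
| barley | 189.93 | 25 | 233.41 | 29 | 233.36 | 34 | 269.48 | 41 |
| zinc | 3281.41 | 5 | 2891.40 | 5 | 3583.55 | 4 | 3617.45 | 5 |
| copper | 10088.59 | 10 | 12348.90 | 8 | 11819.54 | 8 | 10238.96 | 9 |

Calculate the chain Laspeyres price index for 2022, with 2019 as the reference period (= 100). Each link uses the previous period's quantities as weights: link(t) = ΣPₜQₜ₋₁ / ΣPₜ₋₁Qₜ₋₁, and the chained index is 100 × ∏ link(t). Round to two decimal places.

105.75

Link 2019→2020:
ΣP(2020)Q(2019) = 233.41×25 + 2891.40×5 + 12348.90×10 = 5835.25 + 14457 + 123489 = 143781.25
ΣP(2019)Q(2019) = 189.93×25 + 3281.41×5 + 10088.59×10 = 4748.25 + 16407.05 + 100885.9 = 122041.2
link = 143781.25/122041.2 = 1.178137
Link 2020→2021:
ΣP(2021)Q(2020) = 233.36×29 + 3583.55×5 + 11819.54×8 = 6767.44 + 17917.75 + 94556.32 = 119241.51
ΣP(2020)Q(2020) = 233.41×29 + 2891.40×5 + 12348.90×8 = 6768.89 + 14457 + 98791.2 = 120017.09
link = 119241.51/120017.09 = 0.993538
Link 2021→2022:
ΣP(2022)Q(2021) = 269.48×34 + 3617.45×4 + 10238.96×8 = 9162.32 + 14469.8 + 81911.68 = 105543.8
ΣP(2021)Q(2021) = 233.36×34 + 3583.55×4 + 11819.54×8 = 7934.24 + 14334.2 + 94556.32 = 116824.76
link = 105543.8/116824.76 = 0.903437
Chained index = 100 × 1.178137 × 0.993538 × 0.903437 = 105.7494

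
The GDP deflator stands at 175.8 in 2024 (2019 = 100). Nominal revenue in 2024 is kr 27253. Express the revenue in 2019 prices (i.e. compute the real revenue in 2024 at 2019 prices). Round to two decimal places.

Real = Nominal ÷ (Index/100) = 27253 ÷ (175.8/100)
     = 27253 ÷ 1.758 = 15502.2753

15502.28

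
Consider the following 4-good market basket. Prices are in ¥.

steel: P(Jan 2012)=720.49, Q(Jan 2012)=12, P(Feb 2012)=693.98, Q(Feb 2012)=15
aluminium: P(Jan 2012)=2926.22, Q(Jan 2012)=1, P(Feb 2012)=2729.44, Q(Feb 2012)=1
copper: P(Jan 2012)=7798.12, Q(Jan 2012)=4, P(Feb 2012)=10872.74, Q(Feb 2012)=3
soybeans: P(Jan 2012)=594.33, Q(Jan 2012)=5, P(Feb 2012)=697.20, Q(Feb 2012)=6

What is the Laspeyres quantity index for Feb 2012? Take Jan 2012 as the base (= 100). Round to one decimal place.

89.0

Laspeyres quantity index uses base-period prices as weights.
ΣP(Jan 2012)·Q(Feb 2012) = 720.49×15 + 2926.22×1 + 7798.12×3 + 594.33×6 = 10807.35 + 2926.22 + 23394.36 + 3565.98 = 40693.91
ΣP(Jan 2012)·Q(Jan 2012) = 720.49×12 + 2926.22×1 + 7798.12×4 + 594.33×5 = 8645.88 + 2926.22 + 31192.48 + 2971.65 = 45736.23
Index = 40693.91 / 45736.23 × 100 = 88.9752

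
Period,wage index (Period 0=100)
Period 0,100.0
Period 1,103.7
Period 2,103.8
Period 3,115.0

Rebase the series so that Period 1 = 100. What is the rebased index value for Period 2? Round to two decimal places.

Rebased(Period 2) = 103.8 / 103.7 × 100 = 100.0964

100.10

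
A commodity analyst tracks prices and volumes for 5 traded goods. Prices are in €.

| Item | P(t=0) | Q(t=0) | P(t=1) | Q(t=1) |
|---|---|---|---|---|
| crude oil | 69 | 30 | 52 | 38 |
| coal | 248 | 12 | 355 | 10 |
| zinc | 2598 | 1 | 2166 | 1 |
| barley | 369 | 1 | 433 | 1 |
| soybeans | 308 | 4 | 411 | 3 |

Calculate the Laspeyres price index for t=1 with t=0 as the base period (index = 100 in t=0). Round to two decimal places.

108.85

Laspeyres price index uses base-period quantities as weights.
ΣP(t=1)·Q(t=0) = 52×30 + 355×12 + 2166×1 + 433×1 + 411×4 = 1560 + 4260 + 2166 + 433 + 1644 = 10063
ΣP(t=0)·Q(t=0) = 69×30 + 248×12 + 2598×1 + 369×1 + 308×4 = 2070 + 2976 + 2598 + 369 + 1232 = 9245
Index = 10063 / 9245 × 100 = 108.8480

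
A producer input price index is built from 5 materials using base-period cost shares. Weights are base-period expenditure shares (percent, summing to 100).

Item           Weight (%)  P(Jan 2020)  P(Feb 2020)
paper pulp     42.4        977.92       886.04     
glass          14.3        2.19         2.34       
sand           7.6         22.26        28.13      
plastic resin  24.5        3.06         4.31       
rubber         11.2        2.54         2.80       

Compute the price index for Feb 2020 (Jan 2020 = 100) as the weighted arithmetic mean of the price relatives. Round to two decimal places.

110.15

paper pulp: 42.4 × (886.04/977.92) = 42.4 × 0.906045 = 38.4163
glass: 14.3 × (2.34/2.19) = 14.3 × 1.068493 = 15.2795
sand: 7.6 × (28.13/22.26) = 7.6 × 1.263702 = 9.6041
plastic resin: 24.5 × (4.31/3.06) = 24.5 × 1.408497 = 34.5082
rubber: 11.2 × (2.80/2.54) = 11.2 × 1.102362 = 12.3465
Index = Σ wᵢ·(p₁ᵢ/p₀ᵢ) = 38.4163 + 15.2795 + 9.6041 + 34.5082 + 12.3465 = 110.1545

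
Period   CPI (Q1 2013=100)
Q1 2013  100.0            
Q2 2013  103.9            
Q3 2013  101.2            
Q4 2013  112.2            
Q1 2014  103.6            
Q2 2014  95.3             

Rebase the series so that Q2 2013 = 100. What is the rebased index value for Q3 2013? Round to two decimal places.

97.40

Rebased(Q3 2013) = 101.2 / 103.9 × 100 = 97.4013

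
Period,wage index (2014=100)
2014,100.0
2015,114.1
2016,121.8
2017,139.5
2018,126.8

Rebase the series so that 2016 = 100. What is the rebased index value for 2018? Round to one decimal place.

104.1

Rebased(2018) = 126.8 / 121.8 × 100 = 104.1051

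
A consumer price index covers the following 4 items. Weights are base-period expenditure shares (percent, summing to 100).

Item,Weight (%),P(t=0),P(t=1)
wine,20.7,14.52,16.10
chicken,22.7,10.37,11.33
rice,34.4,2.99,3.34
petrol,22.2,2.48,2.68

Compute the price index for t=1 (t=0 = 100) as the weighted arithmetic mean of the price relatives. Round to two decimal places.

110.17

wine: 20.7 × (16.10/14.52) = 20.7 × 1.108815 = 22.9525
chicken: 22.7 × (11.33/10.37) = 22.7 × 1.092575 = 24.8014
rice: 34.4 × (3.34/2.99) = 34.4 × 1.117057 = 38.4268
petrol: 22.2 × (2.68/2.48) = 22.2 × 1.080645 = 23.9903
Index = Σ wᵢ·(p₁ᵢ/p₀ᵢ) = 22.9525 + 24.8014 + 38.4268 + 23.9903 = 110.1710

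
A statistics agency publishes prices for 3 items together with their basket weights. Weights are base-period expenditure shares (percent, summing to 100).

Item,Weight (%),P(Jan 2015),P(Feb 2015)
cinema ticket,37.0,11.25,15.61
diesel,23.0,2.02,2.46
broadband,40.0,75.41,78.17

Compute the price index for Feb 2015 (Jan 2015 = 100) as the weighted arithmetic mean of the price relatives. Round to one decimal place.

120.8

cinema ticket: 37.0 × (15.61/11.25) = 37.0 × 1.387556 = 51.3396
diesel: 23.0 × (2.46/2.02) = 23.0 × 1.217822 = 28.0099
broadband: 40.0 × (78.17/75.41) = 40.0 × 1.036600 = 41.4640
Index = Σ wᵢ·(p₁ᵢ/p₀ᵢ) = 51.3396 + 28.0099 + 41.4640 = 120.8135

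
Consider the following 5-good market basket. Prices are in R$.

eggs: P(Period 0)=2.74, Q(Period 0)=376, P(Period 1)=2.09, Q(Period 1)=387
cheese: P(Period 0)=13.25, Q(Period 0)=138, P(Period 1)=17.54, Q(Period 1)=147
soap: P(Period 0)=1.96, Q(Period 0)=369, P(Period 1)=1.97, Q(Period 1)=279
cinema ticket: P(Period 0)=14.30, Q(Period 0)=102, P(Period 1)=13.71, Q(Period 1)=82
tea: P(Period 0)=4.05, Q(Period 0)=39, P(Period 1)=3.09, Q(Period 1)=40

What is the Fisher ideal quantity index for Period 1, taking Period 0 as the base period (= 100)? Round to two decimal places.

Laspeyres component (base-period weights):
ΣP(Period 0)Q(Period 1) = 2.74×387 + 13.25×147 + 1.96×279 + 14.30×82 + 4.05×40 = 1060.38 + 1947.75 + 546.84 + 1172.6 + 162 = 4889.57
ΣP(Period 0)Q(Period 0) = 2.74×376 + 13.25×138 + 1.96×369 + 14.30×102 + 4.05×39 = 1030.24 + 1828.5 + 723.24 + 1458.6 + 157.95 = 5198.53
L = 4889.57 / 5198.53 × 100 = 94.0568
Paasche component (current-period weights):
ΣP(Period 1)Q(Period 1) = 2.09×387 + 17.54×147 + 1.97×279 + 13.71×82 + 3.09×40 = 808.83 + 2578.38 + 549.63 + 1124.22 + 123.6 = 5184.66
ΣP(Period 1)Q(Period 0) = 2.09×376 + 17.54×138 + 1.97×369 + 13.71×102 + 3.09×39 = 785.84 + 2420.52 + 726.93 + 1398.42 + 120.51 = 5452.22
P = 5184.66 / 5452.22 × 100 = 95.0926
Fisher = √(L × P) = √(94.0568 × 95.0926) = 94.5733

94.57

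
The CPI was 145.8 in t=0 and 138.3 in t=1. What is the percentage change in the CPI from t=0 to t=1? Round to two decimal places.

Change = (138.3 − 145.8) / 145.8 × 100
       = -7.5 / 145.8 × 100 = -5.1440%

-5.14%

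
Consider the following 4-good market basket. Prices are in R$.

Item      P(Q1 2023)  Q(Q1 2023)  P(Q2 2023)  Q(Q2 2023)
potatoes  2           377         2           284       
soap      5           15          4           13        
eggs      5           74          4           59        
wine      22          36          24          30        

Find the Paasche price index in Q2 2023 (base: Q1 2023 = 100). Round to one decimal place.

99.2

Paasche price index uses current-period quantities as weights.
ΣP(Q2 2023)·Q(Q2 2023) = 2×284 + 4×13 + 4×59 + 24×30 = 568 + 52 + 236 + 720 = 1576
ΣP(Q1 2023)·Q(Q2 2023) = 2×284 + 5×13 + 5×59 + 22×30 = 568 + 65 + 295 + 660 = 1588
Index = 1576 / 1588 × 100 = 99.2443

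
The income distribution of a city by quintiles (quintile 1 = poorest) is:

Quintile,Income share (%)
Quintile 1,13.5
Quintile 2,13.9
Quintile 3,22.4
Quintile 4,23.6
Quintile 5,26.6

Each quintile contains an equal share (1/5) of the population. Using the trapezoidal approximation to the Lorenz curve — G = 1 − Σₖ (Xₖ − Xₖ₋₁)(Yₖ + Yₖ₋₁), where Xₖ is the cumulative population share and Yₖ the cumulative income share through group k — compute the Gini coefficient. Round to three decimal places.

Cumulative income shares Yₖ: 0.1350, 0.2740, 0.4980, 0.7340, 1.0000
Σ (Xₖ−Xₖ₋₁)(Yₖ+Yₖ₋₁) = (1/5)(0.1350+0.0000) + (1/5)(0.2740+0.1350) + (1/5)(0.4980+0.2740) + (1/5)(0.7340+0.4980) + (1/5)(1.0000+0.7340)
  = 0.0270 + 0.0818 + 0.1544 + 0.2464 + 0.3468 = 0.8564
G = 1 − 0.8564 = 0.1436

0.144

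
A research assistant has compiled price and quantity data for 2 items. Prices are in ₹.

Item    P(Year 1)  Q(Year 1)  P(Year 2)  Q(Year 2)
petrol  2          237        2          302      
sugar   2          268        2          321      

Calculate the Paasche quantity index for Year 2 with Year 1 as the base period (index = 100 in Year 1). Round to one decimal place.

Paasche quantity index uses current-period prices as weights.
ΣP(Year 2)·Q(Year 2) = 2×302 + 2×321 = 604 + 642 = 1246
ΣP(Year 2)·Q(Year 1) = 2×237 + 2×268 = 474 + 536 = 1010
Index = 1246 / 1010 × 100 = 123.3663

123.4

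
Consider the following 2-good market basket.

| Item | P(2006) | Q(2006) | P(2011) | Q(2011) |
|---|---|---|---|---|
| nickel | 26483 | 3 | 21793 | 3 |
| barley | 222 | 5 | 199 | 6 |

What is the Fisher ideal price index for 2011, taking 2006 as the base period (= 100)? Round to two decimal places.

82.40

Laspeyres component (base-period weights):
ΣP(2011)Q(2006) = 21793×3 + 199×5 = 65379 + 995 = 66374
ΣP(2006)Q(2006) = 26483×3 + 222×5 = 79449 + 1110 = 80559
L = 66374 / 80559 × 100 = 82.3918
Paasche component (current-period weights):
ΣP(2011)Q(2011) = 21793×3 + 199×6 = 65379 + 1194 = 66573
ΣP(2006)Q(2011) = 26483×3 + 222×6 = 79449 + 1332 = 80781
P = 66573 / 80781 × 100 = 82.4117
Fisher = √(L × P) = √(82.3918 × 82.4117) = 82.4017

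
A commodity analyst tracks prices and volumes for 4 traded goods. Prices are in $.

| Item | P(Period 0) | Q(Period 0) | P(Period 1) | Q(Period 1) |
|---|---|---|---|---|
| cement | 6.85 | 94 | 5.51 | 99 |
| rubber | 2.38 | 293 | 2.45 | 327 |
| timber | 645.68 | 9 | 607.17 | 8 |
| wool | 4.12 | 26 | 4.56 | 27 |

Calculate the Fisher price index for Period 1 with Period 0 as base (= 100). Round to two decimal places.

93.95

Laspeyres component (base-period weights):
ΣP(Period 1)Q(Period 0) = 5.51×94 + 2.45×293 + 607.17×9 + 4.56×26 = 517.94 + 717.85 + 5464.53 + 118.56 = 6818.88
ΣP(Period 0)Q(Period 0) = 6.85×94 + 2.38×293 + 645.68×9 + 4.12×26 = 643.9 + 697.34 + 5811.12 + 107.12 = 7259.48
L = 6818.88 / 7259.48 × 100 = 93.9307
Paasche component (current-period weights):
ΣP(Period 1)Q(Period 1) = 5.51×99 + 2.45×327 + 607.17×8 + 4.56×27 = 545.49 + 801.15 + 4857.36 + 123.12 = 6327.12
ΣP(Period 0)Q(Period 1) = 6.85×99 + 2.38×327 + 645.68×8 + 4.12×27 = 678.15 + 778.26 + 5165.44 + 111.24 = 6733.09
P = 6327.12 / 6733.09 × 100 = 93.9705
Fisher = √(L × P) = √(93.9307 × 93.9705) = 93.9506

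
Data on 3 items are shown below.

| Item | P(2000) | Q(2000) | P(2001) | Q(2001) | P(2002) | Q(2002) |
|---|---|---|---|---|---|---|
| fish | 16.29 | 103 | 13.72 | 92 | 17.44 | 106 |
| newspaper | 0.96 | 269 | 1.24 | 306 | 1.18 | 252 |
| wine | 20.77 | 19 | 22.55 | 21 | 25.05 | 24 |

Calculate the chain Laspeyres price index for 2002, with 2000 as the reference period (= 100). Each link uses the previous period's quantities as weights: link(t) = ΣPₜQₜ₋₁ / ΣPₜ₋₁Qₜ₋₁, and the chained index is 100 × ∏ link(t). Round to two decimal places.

109.93

Link 2000→2001:
ΣP(2001)Q(2000) = 13.72×103 + 1.24×269 + 22.55×19 = 1413.16 + 333.56 + 428.45 = 2175.17
ΣP(2000)Q(2000) = 16.29×103 + 0.96×269 + 20.77×19 = 1677.87 + 258.24 + 394.63 = 2330.74
link = 2175.17/2330.74 = 0.933253
Link 2001→2002:
ΣP(2002)Q(2001) = 17.44×92 + 1.18×306 + 25.05×21 = 1604.48 + 361.08 + 526.05 = 2491.61
ΣP(2001)Q(2001) = 13.72×92 + 1.24×306 + 22.55×21 = 1262.24 + 379.44 + 473.55 = 2115.23
link = 2491.61/2115.23 = 1.177938
Chained index = 100 × 0.933253 × 1.177938 = 109.9314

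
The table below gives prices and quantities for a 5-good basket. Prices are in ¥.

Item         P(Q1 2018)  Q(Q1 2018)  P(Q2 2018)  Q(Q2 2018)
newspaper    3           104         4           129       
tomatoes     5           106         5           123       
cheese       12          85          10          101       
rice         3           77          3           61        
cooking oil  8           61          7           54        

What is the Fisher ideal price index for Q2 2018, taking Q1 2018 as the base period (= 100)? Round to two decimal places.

Laspeyres component (base-period weights):
ΣP(Q2 2018)Q(Q1 2018) = 4×104 + 5×106 + 10×85 + 3×77 + 7×61 = 416 + 530 + 850 + 231 + 427 = 2454
ΣP(Q1 2018)Q(Q1 2018) = 3×104 + 5×106 + 12×85 + 3×77 + 8×61 = 312 + 530 + 1020 + 231 + 488 = 2581
L = 2454 / 2581 × 100 = 95.0794
Paasche component (current-period weights):
ΣP(Q2 2018)Q(Q2 2018) = 4×129 + 5×123 + 10×101 + 3×61 + 7×54 = 516 + 615 + 1010 + 183 + 378 = 2702
ΣP(Q1 2018)Q(Q2 2018) = 3×129 + 5×123 + 12×101 + 3×61 + 8×54 = 387 + 615 + 1212 + 183 + 432 = 2829
P = 2702 / 2829 × 100 = 95.5108
Fisher = √(L × P) = √(95.0794 × 95.5108) = 95.2949

95.29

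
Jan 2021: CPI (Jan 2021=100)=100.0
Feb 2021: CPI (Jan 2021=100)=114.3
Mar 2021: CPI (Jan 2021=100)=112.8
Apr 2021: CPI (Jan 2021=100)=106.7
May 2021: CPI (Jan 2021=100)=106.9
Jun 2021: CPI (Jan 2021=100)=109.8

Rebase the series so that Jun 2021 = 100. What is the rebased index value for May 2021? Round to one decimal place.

97.4

Rebased(May 2021) = 106.9 / 109.8 × 100 = 97.3588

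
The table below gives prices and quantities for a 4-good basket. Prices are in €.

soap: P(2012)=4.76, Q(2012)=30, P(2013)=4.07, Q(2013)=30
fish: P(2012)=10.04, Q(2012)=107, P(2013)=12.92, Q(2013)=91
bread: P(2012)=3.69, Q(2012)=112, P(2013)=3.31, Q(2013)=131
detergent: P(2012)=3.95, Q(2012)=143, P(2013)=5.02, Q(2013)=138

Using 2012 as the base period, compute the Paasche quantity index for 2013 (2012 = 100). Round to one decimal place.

93.5

Paasche quantity index uses current-period prices as weights.
ΣP(2013)·Q(2013) = 4.07×30 + 12.92×91 + 3.31×131 + 5.02×138 = 122.1 + 1175.72 + 433.61 + 692.76 = 2424.19
ΣP(2013)·Q(2012) = 4.07×30 + 12.92×107 + 3.31×112 + 5.02×143 = 122.1 + 1382.44 + 370.72 + 717.86 = 2593.12
Index = 2424.19 / 2593.12 × 100 = 93.4855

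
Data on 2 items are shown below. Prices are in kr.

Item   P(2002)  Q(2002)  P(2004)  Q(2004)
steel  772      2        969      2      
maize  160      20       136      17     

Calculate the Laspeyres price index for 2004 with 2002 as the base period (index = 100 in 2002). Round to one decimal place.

98.2

Laspeyres price index uses base-period quantities as weights.
ΣP(2004)·Q(2002) = 969×2 + 136×20 = 1938 + 2720 = 4658
ΣP(2002)·Q(2002) = 772×2 + 160×20 = 1544 + 3200 = 4744
Index = 4658 / 4744 × 100 = 98.1872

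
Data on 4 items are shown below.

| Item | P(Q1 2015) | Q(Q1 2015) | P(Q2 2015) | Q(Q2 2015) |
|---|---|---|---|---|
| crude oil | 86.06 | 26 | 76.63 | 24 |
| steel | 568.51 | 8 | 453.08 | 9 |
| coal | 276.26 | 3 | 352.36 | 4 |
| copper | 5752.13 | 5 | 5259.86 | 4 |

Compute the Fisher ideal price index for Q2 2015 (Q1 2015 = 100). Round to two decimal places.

Laspeyres component (base-period weights):
ΣP(Q2 2015)Q(Q1 2015) = 76.63×26 + 453.08×8 + 352.36×3 + 5259.86×5 = 1992.38 + 3624.64 + 1057.08 + 26299.3 = 32973.4
ΣP(Q1 2015)Q(Q1 2015) = 86.06×26 + 568.51×8 + 276.26×3 + 5752.13×5 = 2237.56 + 4548.08 + 828.78 + 28760.65 = 36375.07
L = 32973.4 / 36375.07 × 100 = 90.6483
Paasche component (current-period weights):
ΣP(Q2 2015)Q(Q2 2015) = 76.63×24 + 453.08×9 + 352.36×4 + 5259.86×4 = 1839.12 + 4077.72 + 1409.44 + 21039.44 = 28365.72
ΣP(Q1 2015)Q(Q2 2015) = 86.06×24 + 568.51×9 + 276.26×4 + 5752.13×4 = 2065.44 + 5116.59 + 1105.04 + 23008.52 = 31295.59
P = 28365.72 / 31295.59 × 100 = 90.6381
Fisher = √(L × P) = √(90.6483 × 90.6381) = 90.6432

90.64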